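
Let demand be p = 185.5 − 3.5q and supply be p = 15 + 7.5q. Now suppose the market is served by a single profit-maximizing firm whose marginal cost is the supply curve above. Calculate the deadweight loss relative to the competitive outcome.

Competitive equilibrium: 185.5 − 3.5q = 15 + 7.5q → q* = 15.5, p* = 131.25.
Marginal revenue: MR = 185.5 − 7q. Set MR = MC: 185.5 − 7q = 15 + 7.5q → q_m = 11.7586.
Price p_m = 185.5 − 3.5·11.7586 = 144.3449; MC(q_m) = 15 + 7.5·11.7586 = 103.1895.
Competitive q* = 15.5, so Δq = 3.7414; wedge = 144.3449 − 103.1895 = 41.1554.
The triangle = ½ × 3.7414 × 41.1554 = 76.99.

76.99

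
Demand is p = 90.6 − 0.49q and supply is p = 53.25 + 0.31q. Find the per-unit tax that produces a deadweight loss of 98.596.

12.56

Competitive equilibrium: 90.6 − 0.49q = 53.25 + 0.31q → q* = 46.6875, p* = 67.7231.
A tax t gives Δq = t/0.8 and wedge t, so DWL = t²/1.6.
t²/1.6 = 98.596 → t² = 157.7536 → t = 12.56.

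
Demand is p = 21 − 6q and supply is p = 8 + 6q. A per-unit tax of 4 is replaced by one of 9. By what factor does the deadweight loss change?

5.0625

Competitive equilibrium: 21 − 6q = 8 + 6q → q* = 1.0833, p* = 14.5.
For a per-unit tax t: Δq = t/12, so DWL = ½·t·(t/12) = t²/24.
At t = 4: DWL = 0.667. At t = 9: DWL = 3.375.
Ratio = (9/4)² = 5.0625.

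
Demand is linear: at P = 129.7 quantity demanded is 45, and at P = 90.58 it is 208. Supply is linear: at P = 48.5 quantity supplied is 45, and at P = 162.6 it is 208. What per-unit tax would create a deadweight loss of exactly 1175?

Demand slope = (90.58 − 129.7)/(208 − 45) = −0.24, so P = 140.5 − 0.24Q.
Supply slope = (162.6 − 48.5)/(208 − 45) = 0.7, so P = 17 + 0.7Q.
Competitive equilibrium: 140.5 − 0.24Q = 17 + 0.7Q → Q* = 131.383, P* = 108.9681.
A tax t gives ΔQ = t/0.94 and wedge t, so DWL = t²/1.88.
t²/1.88 = 1175 → t² = 2209 → t = 47.

47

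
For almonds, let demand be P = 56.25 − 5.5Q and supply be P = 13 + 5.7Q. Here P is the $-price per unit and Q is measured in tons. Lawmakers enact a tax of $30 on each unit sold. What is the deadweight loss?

Competitive equilibrium: 56.25 − 5.5Q = 13 + 5.7Q → Q* = 3.8616, P* = 35.0112.
With the tax, the buyer price exceeds the seller price by 30: (56.25 − 5.5Q) − (13 + 5.7Q) = 30 → Q' = 1.183.
ΔQ = 3.8616 − 1.183 = 2.6786; the wedge equals the tax, 30.
Welfare loss = ½ × 2.6786 × 30 = $40.18.

$40.18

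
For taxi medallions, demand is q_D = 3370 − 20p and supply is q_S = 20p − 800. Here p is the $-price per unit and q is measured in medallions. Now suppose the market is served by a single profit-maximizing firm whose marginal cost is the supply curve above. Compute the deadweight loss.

In inverse form: demand p = 168.5 − 0.05q, supply p = 40 + 0.05q.
Competitive equilibrium: 168.5 − 0.05q = 40 + 0.05q → q* = 1285, p* = 104.25.
Marginal revenue: MR = 168.5 − 0.1q. Set MR = MC: 168.5 − 0.1q = 40 + 0.05q → q_m = 856.66667.
Price p_m = 168.5 − 0.05·856.66667 = 125.66667; MC(q_m) = 40 + 0.05·856.66667 = 82.83333.
Competitive q* = 1285, so Δq = 428.33333; wedge = 125.66667 − 82.83333 = 42.83334.
Welfare loss = ½ × 428.33333 × 42.83334 = $9173.47.

$9173.47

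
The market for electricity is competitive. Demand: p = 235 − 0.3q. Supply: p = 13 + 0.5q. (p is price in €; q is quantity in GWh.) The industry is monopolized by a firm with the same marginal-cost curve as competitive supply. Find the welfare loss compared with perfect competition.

€2291.10

Competitive equilibrium: 235 − 0.3q = 13 + 0.5q → q* = 277.5, p* = 151.75.
Marginal revenue: MR = 235 − 0.6q. Set MR = MC: 235 − 0.6q = 13 + 0.5q → q_m = 201.81818.
Price p_m = 235 − 0.3·201.81818 = 174.45455; MC(q_m) = 13 + 0.5·201.81818 = 113.90909.
Competitive q* = 277.5, so Δq = 75.68182; wedge = 174.45455 − 113.90909 = 60.54546.
Welfare loss = ½ × 75.68182 × 60.54546 = €2291.10.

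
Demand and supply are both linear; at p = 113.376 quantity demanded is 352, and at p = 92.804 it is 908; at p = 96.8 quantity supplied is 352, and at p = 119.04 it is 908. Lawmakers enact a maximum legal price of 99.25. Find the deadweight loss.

Demand slope = (92.804 − 113.376)/(908 − 352) = −0.037, so p = 126.4 − 0.037q.
Supply slope = (119.04 − 96.8)/(908 − 352) = 0.04, so p = 82.72 + 0.04q.
Competitive equilibrium: 126.4 − 0.037q = 82.72 + 0.04q → q* = 567.2727, p* = 105.4109.
At the ceiling p = 99.25, quantity supplied = (99.25 − 82.72)/0.04 = 413.25.
Willingness to pay at q' = 413.25: 126.4 − 0.037·413.25 = 111.1098.
Δq = 567.2727 − 413.25 = 154.0227; wedge = 111.1098 − 99.25 = 11.8598.
DWL = ½ × 154.0227 × 11.8598 = 913.34.

913.34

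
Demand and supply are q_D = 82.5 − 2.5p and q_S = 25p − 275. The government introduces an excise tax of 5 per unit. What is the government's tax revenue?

In inverse form: demand p = 33 − 0.4q, supply p = 11 + 0.04q.
Competitive equilibrium: 33 − 0.4q = 11 + 0.04q → q* = 50, p* = 13.
With the tax, the buyer price exceeds the seller price by 5: (33 − 0.4q) − (11 + 0.04q) = 5 → q' = 38.6364.
Tax revenue = 5 × 38.6364 = 193.18.

193.18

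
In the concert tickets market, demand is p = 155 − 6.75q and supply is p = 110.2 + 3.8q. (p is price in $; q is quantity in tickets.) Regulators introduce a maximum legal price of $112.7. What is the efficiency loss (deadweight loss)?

Competitive equilibrium: 155 − 6.75q = 110.2 + 3.8q → q* = 4.2464, p* = 126.3365.
At the ceiling p = 112.7, quantity supplied = (112.7 − 110.2)/3.8 = 0.6579.
Willingness to pay at q' = 0.6579: 155 − 6.75·0.6579 = 150.5592.
Δq = 4.2464 − 0.6579 = 3.5885; wedge = 150.5592 − 112.7 = 37.8592.
Welfare loss = ½ × 3.5885 × 37.8592 = $67.93.

$67.93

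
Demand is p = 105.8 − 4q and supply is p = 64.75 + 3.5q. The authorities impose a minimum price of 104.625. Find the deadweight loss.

100.61

Competitive equilibrium: 105.8 − 4q = 64.75 + 3.5q → q* = 5.47333, p* = 83.90667.
At the floor p = 104.625, quantity demanded = (105.8 − 104.625)/4 = 0.29375.
Sellers' marginal cost at q' = 0.29375: 64.75 + 3.5·0.29375 = 65.77813.
Δq = 5.47333 − 0.29375 = 5.17958; wedge = 104.625 − 65.77813 = 38.84687.
DWL = ½ × 5.17958 × 38.84687 = 100.61.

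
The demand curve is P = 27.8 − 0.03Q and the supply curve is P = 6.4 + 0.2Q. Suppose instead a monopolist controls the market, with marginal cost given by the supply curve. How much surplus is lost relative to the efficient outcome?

13.25

Competitive equilibrium: 27.8 − 0.03Q = 6.4 + 0.2Q → Q* = 93.0435, P* = 25.0087.
Marginal revenue: MR = 27.8 − 0.06Q. Set MR = MC: 27.8 − 0.06Q = 6.4 + 0.2Q → Q_m = 82.3077.
Price P_m = 27.8 − 0.03·82.3077 = 25.3308; MC(Q_m) = 6.4 + 0.2·82.3077 = 22.8615.
Competitive Q* = 93.0435, so ΔQ = 10.7358; wedge = 25.3308 − 22.8615 = 2.4693.
DWL = ½ × 10.7358 × 2.4693 = 13.25.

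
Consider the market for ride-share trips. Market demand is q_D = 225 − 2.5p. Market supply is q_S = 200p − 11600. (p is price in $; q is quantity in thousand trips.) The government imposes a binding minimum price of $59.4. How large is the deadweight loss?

$1.28 thousand

In inverse form: demand p = 90 − 0.4q, supply p = 58 + 0.005q.
Competitive equilibrium: 90 − 0.4q = 58 + 0.005q → q* = 79.0123, p* = 58.3951.
At the floor p = 59.4, quantity demanded = (90 − 59.4)/0.4 = 76.5.
Sellers' marginal cost at q' = 76.5: 58 + 0.005·76.5 = 58.3825.
Δq = 79.0123 − 76.5 = 2.5123; wedge = 59.4 − 58.3825 = 1.0175.
Welfare loss = ½ × 2.5123 × 1.0175 = $1.28 thousand.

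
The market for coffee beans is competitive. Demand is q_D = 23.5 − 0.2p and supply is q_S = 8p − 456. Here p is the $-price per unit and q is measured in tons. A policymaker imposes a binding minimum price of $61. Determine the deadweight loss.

In inverse form: demand p = 117.5 − 5q, supply p = 57 + 0.125q.
Competitive equilibrium: 117.5 − 5q = 57 + 0.125q → q* = 11.8049, p* = 58.4756.
At the floor p = 61, quantity demanded = (117.5 − 61)/5 = 11.3.
Sellers' marginal cost at q' = 11.3: 57 + 0.125·11.3 = 58.4125.
Δq = 11.8049 − 11.3 = 0.5049; wedge = 61 − 58.4125 = 2.5875.
Deadweight loss = ½ × 0.5049 × 2.5875 = $0.65.

$0.65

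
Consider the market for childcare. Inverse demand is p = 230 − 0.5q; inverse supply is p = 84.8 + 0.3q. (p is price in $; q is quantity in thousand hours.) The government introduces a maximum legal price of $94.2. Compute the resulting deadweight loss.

Competitive equilibrium: 230 − 0.5q = 84.8 + 0.3q → q* = 181.5, p* = 139.25.
At the ceiling p = 94.2, quantity supplied = (94.2 − 84.8)/0.3 = 31.33333.
Willingness to pay at q' = 31.33333: 230 − 0.5·31.33333 = 214.33334.
Δq = 181.5 − 31.33333 = 150.16667; wedge = 214.33334 − 94.2 = 120.13334.
Deadweight loss = ½ × 150.16667 × 120.13334 = $9020.01 thousand.

$9020.01 thousand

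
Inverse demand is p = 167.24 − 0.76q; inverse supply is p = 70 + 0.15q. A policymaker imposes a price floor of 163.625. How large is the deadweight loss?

Competitive equilibrium: 167.24 − 0.76q = 70 + 0.15q → q* = 106.8571, p* = 86.0286.
At the floor p = 163.625, quantity demanded = (167.24 − 163.625)/0.76 = 4.7566.
Sellers' marginal cost at q' = 4.7566: 70 + 0.15·4.7566 = 70.7135.
Δq = 106.8571 − 4.7566 = 102.1005; wedge = 163.625 − 70.7135 = 92.9115.
Deadweight loss = ½ × 102.1005 × 92.9115 = 4743.16.

4743.16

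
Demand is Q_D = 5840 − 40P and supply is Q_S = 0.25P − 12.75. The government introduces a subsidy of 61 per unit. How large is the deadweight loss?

462.24

In inverse form: demand P = 146 − 0.025Q, supply P = 51 + 4Q.
Competitive equilibrium: 146 − 0.025Q = 51 + 4Q → Q* = 23.6025, P* = 145.4099.
The subsidy lowers effective supply by 61: P = 4Q − 10.
New quantity: 146 − 0.025Q = 4Q − 10 → Q' = 38.7578.
Overproduction ΔQ = 38.7578 − 23.6025 = 15.1553; wedge = subsidy = 61.
Welfare loss = ½ × 15.1553 × 61 = 462.24.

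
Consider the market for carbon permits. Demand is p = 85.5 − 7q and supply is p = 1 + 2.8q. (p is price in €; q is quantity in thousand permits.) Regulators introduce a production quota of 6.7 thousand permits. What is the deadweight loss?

€18.11 thousand

Competitive equilibrium: 85.5 − 7q = 1 + 2.8q → q* = 8.6224, p* = 25.1429.
At q = 6.7: demand price = 85.5 − 7·6.7 = 38.6; supply price = 1 + 2.8·6.7 = 19.76.
Δq = 8.6224 − 6.7 = 1.9224; wedge = 38.6 − 19.76 = 18.84.
Deadweight loss = ½ × 1.9224 × 18.84 = €18.11 thousand.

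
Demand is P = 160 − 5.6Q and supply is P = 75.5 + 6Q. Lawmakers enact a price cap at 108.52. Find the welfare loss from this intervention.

Competitive equilibrium: 160 − 5.6Q = 75.5 + 6Q → Q* = 7.2845, P* = 119.2069.
At the ceiling P = 108.52, quantity supplied = (108.52 − 75.5)/6 = 5.5033.
Willingness to pay at Q' = 5.5033: 160 − 5.6·5.5033 = 129.1815.
ΔQ = 7.2845 − 5.5033 = 1.7812; wedge = 129.1815 − 108.52 = 20.6615.
The triangle = ½ × 1.7812 × 20.6615 = 18.40.

18.40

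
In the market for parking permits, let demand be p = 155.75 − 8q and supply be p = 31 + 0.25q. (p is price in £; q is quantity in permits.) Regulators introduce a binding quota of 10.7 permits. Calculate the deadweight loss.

Competitive equilibrium: 155.75 − 8q = 31 + 0.25q → q* = 15.1212, p* = 34.7803.
At q = 10.7: demand price = 155.75 − 8·10.7 = 70.15; supply price = 31 + 0.25·10.7 = 33.675.
Δq = 15.1212 − 10.7 = 4.4212; wedge = 70.15 − 33.675 = 36.475.
Deadweight loss = ½ × 4.4212 × 36.475 = £80.63.

£80.63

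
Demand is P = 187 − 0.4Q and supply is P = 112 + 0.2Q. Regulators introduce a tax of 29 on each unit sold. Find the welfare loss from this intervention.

Competitive equilibrium: 187 − 0.4Q = 112 + 0.2Q → Q* = 125, P* = 137.
With the tax, the buyer price exceeds the seller price by 29: (187 − 0.4Q) − (112 + 0.2Q) = 29 → Q' = 76.6667.
ΔQ = 125 − 76.6667 = 48.3333; the wedge equals the tax, 29.
Deadweight loss = ½ × 48.3333 × 29 = 700.83.

700.83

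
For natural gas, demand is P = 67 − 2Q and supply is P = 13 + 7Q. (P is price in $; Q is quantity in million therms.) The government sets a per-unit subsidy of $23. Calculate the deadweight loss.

Competitive equilibrium: 67 − 2Q = 13 + 7Q → Q* = 6, P* = 55.
The subsidy lowers effective supply by 23: P = 7Q − 10.
New quantity: 67 − 2Q = 7Q − 10 → Q' = 8.5556.
Overproduction ΔQ = 8.5556 − 6 = 2.5556; wedge = subsidy = 23.
The triangle = ½ × 2.5556 × 23 = $29.39 million.

$29.39 million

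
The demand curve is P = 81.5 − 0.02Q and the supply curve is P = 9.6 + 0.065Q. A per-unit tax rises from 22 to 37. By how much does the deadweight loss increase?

5205.88

Competitive equilibrium: 81.5 − 0.02Q = 9.6 + 0.065Q → Q* = 845.8824, P* = 64.5824.
For a per-unit tax t: ΔQ = t/0.085, so DWL = ½·t·(t/0.085) = t²/0.17.
At t = 22: DWL = 2847.059. At t = 37: DWL = 8052.941.
Increase = 8052.941 − 2847.059 = 5205.88.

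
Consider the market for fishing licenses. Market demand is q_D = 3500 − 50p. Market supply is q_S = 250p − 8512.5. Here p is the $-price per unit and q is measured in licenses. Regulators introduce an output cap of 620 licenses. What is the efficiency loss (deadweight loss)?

$9248.85

In inverse form: demand p = 70 − 0.02q, supply p = 34.05 + 0.004q.
Competitive equilibrium: 70 − 0.02q = 34.05 + 0.004q → q* = 1497.9167, p* = 40.0417.
At q = 620: demand price = 70 − 0.02·620 = 57.6; supply price = 34.05 + 0.004·620 = 36.53.
Δq = 1497.9167 − 620 = 877.9167; wedge = 57.6 − 36.53 = 21.07.
Deadweight loss = ½ × 877.9167 × 21.07 = $9248.85.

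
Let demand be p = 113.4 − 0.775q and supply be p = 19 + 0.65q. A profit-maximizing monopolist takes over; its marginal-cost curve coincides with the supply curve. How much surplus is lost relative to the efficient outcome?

388.02

Competitive equilibrium: 113.4 − 0.775q = 19 + 0.65q → q* = 66.2456, p* = 62.0596.
Marginal revenue: MR = 113.4 − 1.55q. Set MR = MC: 113.4 − 1.55q = 19 + 0.65q → q_m = 42.9091.
Price p_m = 113.4 − 0.775·42.9091 = 80.1454; MC(q_m) = 19 + 0.65·42.9091 = 46.8909.
Competitive q* = 66.2456, so Δq = 23.3365; wedge = 80.1454 − 46.8909 = 33.2545.
The triangle = ½ × 23.3365 × 33.2545 = 388.02.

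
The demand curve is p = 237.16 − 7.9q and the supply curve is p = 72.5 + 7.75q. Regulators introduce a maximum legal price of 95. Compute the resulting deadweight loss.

Competitive equilibrium: 237.16 − 7.9q = 72.5 + 7.75q → q* = 10.5214, p* = 154.0409.
At the ceiling p = 95, quantity supplied = (95 − 72.5)/7.75 = 2.9032.
Willingness to pay at q' = 2.9032: 237.16 − 7.9·2.9032 = 214.2247.
Δq = 10.5214 − 2.9032 = 7.6182; wedge = 214.2247 − 95 = 119.2247.
Welfare loss = ½ × 7.6182 × 119.2247 = 454.14.

454.14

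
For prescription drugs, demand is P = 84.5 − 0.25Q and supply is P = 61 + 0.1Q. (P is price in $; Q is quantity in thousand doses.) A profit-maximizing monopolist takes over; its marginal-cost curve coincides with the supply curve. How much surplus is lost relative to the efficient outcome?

Competitive equilibrium: 84.5 − 0.25Q = 61 + 0.1Q → Q* = 67.1429, P* = 67.7143.
Marginal revenue: MR = 84.5 − 0.5Q. Set MR = MC: 84.5 − 0.5Q = 61 + 0.1Q → Q_m = 39.1667.
Price P_m = 84.5 − 0.25·39.1667 = 74.7083; MC(Q_m) = 61 + 0.1·39.1667 = 64.9167.
Competitive Q* = 67.1429, so ΔQ = 27.9762; wedge = 74.7083 − 64.9167 = 9.7916.
Welfare loss = ½ × 27.9762 × 9.7916 = $136.97 thousand.

$136.97 thousand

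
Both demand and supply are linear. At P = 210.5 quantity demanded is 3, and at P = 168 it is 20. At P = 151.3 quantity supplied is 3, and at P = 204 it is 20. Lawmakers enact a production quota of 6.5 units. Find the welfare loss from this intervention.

140.01

Demand slope = (168 − 210.5)/(20 − 3) = −2.5, so P = 218 − 2.5Q.
Supply slope = (204 − 151.3)/(20 − 3) = 3.1, so P = 142 + 3.1Q.
Competitive equilibrium: 218 − 2.5Q = 142 + 3.1Q → Q* = 13.5714, P* = 184.0714.
At Q = 6.5: demand price = 218 − 2.5·6.5 = 201.75; supply price = 142 + 3.1·6.5 = 162.15.
ΔQ = 13.5714 − 6.5 = 7.0714; wedge = 201.75 − 162.15 = 39.6.
Welfare loss = ½ × 7.0714 × 39.6 = 140.01.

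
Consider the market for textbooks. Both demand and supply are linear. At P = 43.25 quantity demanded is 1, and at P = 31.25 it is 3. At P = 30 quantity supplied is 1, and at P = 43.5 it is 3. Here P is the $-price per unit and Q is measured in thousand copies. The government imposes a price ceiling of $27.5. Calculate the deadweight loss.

$12.67 thousand

Demand slope = (31.25 − 43.25)/(3 − 1) = −6, so P = 49.25 − 6Q.
Supply slope = (43.5 − 30)/(3 − 1) = 6.75, so P = 23.25 + 6.75Q.
Competitive equilibrium: 49.25 − 6Q = 23.25 + 6.75Q → Q* = 2.0392, P* = 37.0147.
At the ceiling P = 27.5, quantity supplied = (27.5 − 23.25)/6.75 = 0.6296.
Willingness to pay at Q' = 0.6296: 49.25 − 6·0.6296 = 45.4724.
ΔQ = 2.0392 − 0.6296 = 1.4096; wedge = 45.4724 − 27.5 = 17.9724.
The triangle = ½ × 1.4096 × 17.9724 = $12.67 thousand.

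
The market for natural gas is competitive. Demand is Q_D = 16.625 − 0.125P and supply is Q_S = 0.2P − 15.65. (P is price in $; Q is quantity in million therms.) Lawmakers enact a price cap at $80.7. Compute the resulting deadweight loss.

In inverse form: demand P = 133 − 8Q, supply P = 78.25 + 5Q.
Competitive equilibrium: 133 − 8Q = 78.25 + 5Q → Q* = 4.2115, P* = 99.3077.
At the ceiling P = 80.7, quantity supplied = (80.7 − 78.25)/5 = 0.49.
Willingness to pay at Q' = 0.49: 133 − 8·0.49 = 129.08.
ΔQ = 4.2115 − 0.49 = 3.7215; wedge = 129.08 − 80.7 = 48.38.
The triangle = ½ × 3.7215 × 48.38 = $90.02 million.

$90.02 million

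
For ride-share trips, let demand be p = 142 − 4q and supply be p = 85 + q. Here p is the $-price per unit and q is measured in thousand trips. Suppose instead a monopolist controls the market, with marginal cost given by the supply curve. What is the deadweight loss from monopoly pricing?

Competitive equilibrium: 142 − 4q = 85 + q → q* = 11.4, p* = 96.4.
Marginal revenue: MR = 142 − 8q. Set MR = MC: 142 − 8q = 85 + q → q_m = 6.3333.
Price p_m = 142 − 4·6.3333 = 116.6668; MC(q_m) = 85 + 1·6.3333 = 91.3333.
Competitive q* = 11.4, so Δq = 5.0667; wedge = 116.6668 − 91.3333 = 25.3335.
DWL = ½ × 5.0667 × 25.3335 = $64.18 thousand.

$64.18 thousand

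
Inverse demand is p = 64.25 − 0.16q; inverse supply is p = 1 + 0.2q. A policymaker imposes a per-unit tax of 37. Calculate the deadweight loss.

1901.39

Competitive equilibrium: 64.25 − 0.16q = 1 + 0.2q → q* = 175.6944, p* = 36.1389.
With the tax, the buyer price exceeds the seller price by 37: (64.25 − 0.16q) − (1 + 0.2q) = 37 → q' = 72.9167.
Δq = 175.6944 − 72.9167 = 102.7777; the wedge equals the tax, 37.
Deadweight loss = ½ × 102.7777 × 37 = 1901.39.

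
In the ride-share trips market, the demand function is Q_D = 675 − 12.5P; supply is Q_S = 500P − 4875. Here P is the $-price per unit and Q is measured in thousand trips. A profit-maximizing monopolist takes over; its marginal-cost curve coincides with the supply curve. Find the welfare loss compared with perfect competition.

$2911.61 thousand

In inverse form: demand P = 54 − 0.08Q, supply P = 9.75 + 0.002Q.
Competitive equilibrium: 54 − 0.08Q = 9.75 + 0.002Q → Q* = 539.6341, P* = 10.8293.
Marginal revenue: MR = 54 − 0.16Q. Set MR = MC: 54 − 0.16Q = 9.75 + 0.002Q → Q_m = 273.1481.
Price P_m = 54 − 0.08·273.1481 = 32.1482; MC(Q_m) = 9.75 + 0.002·273.1481 = 10.2963.
Competitive Q* = 539.6341, so ΔQ = 266.486; wedge = 32.1482 − 10.2963 = 21.8519.
DWL = ½ × 266.486 × 21.8519 = $2911.61 thousand.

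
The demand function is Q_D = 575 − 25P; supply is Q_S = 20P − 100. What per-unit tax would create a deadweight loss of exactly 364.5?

In inverse form: demand P = 23 − 0.04Q, supply P = 5 + 0.05Q.
Competitive equilibrium: 23 − 0.04Q = 5 + 0.05Q → Q* = 200, P* = 15.
A tax t gives ΔQ = t/0.09 and wedge t, so DWL = t²/0.18.
t²/0.18 = 364.5 → t² = 65.61 → t = 8.1.

8.1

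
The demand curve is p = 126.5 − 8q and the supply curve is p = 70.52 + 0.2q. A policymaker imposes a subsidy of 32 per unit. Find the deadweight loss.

62.44

Competitive equilibrium: 126.5 − 8q = 70.52 + 0.2q → q* = 6.8268, p* = 71.8854.
The subsidy lowers effective supply by 32: p = 38.52 + 0.2q.
New quantity: 126.5 − 8q = 38.52 + 0.2q → q' = 10.7293.
Overproduction Δq = 10.7293 − 6.8268 = 3.9025; wedge = subsidy = 32.
DWL = ½ × 3.9025 × 32 = 62.44.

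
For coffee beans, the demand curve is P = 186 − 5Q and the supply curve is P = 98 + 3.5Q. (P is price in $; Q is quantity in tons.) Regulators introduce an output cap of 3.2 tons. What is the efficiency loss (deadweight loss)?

Competitive equilibrium: 186 − 5Q = 98 + 3.5Q → Q* = 10.3529, P* = 134.2353.
At Q = 3.2: demand price = 186 − 5·3.2 = 170; supply price = 98 + 3.5·3.2 = 109.2.
ΔQ = 10.3529 − 3.2 = 7.1529; wedge = 170 − 109.2 = 60.8.
Deadweight loss = ½ × 7.1529 × 60.8 = $217.45.

$217.45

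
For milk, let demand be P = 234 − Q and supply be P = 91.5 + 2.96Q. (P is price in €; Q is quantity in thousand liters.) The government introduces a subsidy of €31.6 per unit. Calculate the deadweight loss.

Competitive equilibrium: 234 − Q = 91.5 + 2.96Q → Q* = 35.9848, P* = 198.0152.
The subsidy lowers effective supply by 31.6: P = 59.9 + 2.96Q.
New quantity: 234 − Q = 59.9 + 2.96Q → Q' = 43.9646.
Overproduction ΔQ = 43.9646 − 35.9848 = 7.9798; wedge = subsidy = 31.6.
The triangle = ½ × 7.9798 × 31.6 = €126.08 thousand.

€126.08 thousand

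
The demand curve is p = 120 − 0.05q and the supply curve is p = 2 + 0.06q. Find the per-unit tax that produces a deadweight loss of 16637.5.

60.5

Competitive equilibrium: 120 − 0.05q = 2 + 0.06q → q* = 1072.7273, p* = 66.3636.
A tax t gives Δq = t/0.11 and wedge t, so DWL = t²/0.22.
t²/0.22 = 16637.5 → t² = 3660.25 → t = 60.5.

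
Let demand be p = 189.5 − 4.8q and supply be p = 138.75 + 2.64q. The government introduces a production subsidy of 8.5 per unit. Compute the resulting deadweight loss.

4.86

Competitive equilibrium: 189.5 − 4.8q = 138.75 + 2.64q → q* = 6.8212, p* = 156.7581.
The subsidy lowers effective supply by 8.5: p = 130.25 + 2.64q.
New quantity: 189.5 − 4.8q = 130.25 + 2.64q → q' = 7.9637.
Overproduction Δq = 7.9637 − 6.8212 = 1.1425; wedge = subsidy = 8.5.
The triangle = ½ × 1.1425 × 8.5 = 4.86.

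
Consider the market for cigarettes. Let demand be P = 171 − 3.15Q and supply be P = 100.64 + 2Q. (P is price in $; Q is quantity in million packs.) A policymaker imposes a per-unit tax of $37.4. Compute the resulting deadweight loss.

$135.80 million

Competitive equilibrium: 171 − 3.15Q = 100.64 + 2Q → Q* = 13.6621, P* = 127.9643.
With the tax, the buyer price exceeds the seller price by 37.4: (171 − 3.15Q) − (100.64 + 2Q) = 37.4 → Q' = 6.4.
ΔQ = 13.6621 − 6.4 = 7.2621; the wedge equals the tax, 37.4.
DWL = ½ × 7.2621 × 37.4 = $135.80 million.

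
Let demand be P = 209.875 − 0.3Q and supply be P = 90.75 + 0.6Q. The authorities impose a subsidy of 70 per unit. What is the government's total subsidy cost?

Competitive equilibrium: 209.875 − 0.3Q = 90.75 + 0.6Q → Q* = 132.3611, P* = 170.1667.
The subsidy lowers effective supply by 70: P = 20.75 + 0.6Q.
New quantity: 209.875 − 0.3Q = 20.75 + 0.6Q → Q' = 210.1389.
Total subsidy cost = 70 × 210.1389 = 14709.72.

14709.72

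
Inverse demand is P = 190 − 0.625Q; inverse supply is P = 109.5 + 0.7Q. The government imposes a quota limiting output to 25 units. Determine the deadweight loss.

Competitive equilibrium: 190 − 0.625Q = 109.5 + 0.7Q → Q* = 60.7547, P* = 152.0283.
At Q = 25: demand price = 190 − 0.625·25 = 174.375; supply price = 109.5 + 0.7·25 = 127.
ΔQ = 60.7547 − 25 = 35.7547; wedge = 174.375 − 127 = 47.375.
The triangle = ½ × 35.7547 × 47.375 = 846.94.

846.94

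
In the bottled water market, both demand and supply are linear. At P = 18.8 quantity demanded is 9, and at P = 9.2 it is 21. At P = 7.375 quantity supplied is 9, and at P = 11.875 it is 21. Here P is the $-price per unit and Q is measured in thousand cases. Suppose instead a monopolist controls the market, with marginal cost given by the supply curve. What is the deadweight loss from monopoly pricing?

$33.79 thousand

Demand slope = (9.2 − 18.8)/(21 − 9) = −0.8, so P = 26 − 0.8Q.
Supply slope = (11.875 − 7.375)/(21 − 9) = 0.375, so P = 4 + 0.375Q.
Competitive equilibrium: 26 − 0.8Q = 4 + 0.375Q → Q* = 18.7234, P* = 11.0213.
Marginal revenue: MR = 26 − 1.6Q. Set MR = MC: 26 − 1.6Q = 4 + 0.375Q → Q_m = 11.1392.
Price P_m = 26 − 0.8·11.1392 = 17.0886; MC(Q_m) = 4 + 0.375·11.1392 = 8.1772.
Competitive Q* = 18.7234, so ΔQ = 7.5842; wedge = 17.0886 − 8.1772 = 8.9114.
Welfare loss = ½ × 7.5842 × 8.9114 = $33.79 thousand.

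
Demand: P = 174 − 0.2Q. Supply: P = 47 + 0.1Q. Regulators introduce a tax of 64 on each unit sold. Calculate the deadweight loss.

Competitive equilibrium: 174 − 0.2Q = 47 + 0.1Q → Q* = 423.3333, P* = 89.3333.
With the tax, the buyer price exceeds the seller price by 64: (174 − 0.2Q) − (47 + 0.1Q) = 64 → Q' = 210.
ΔQ = 423.3333 − 210 = 213.3333; the wedge equals the tax, 64.
DWL = ½ × 213.3333 × 64 = 6826.67.

6826.67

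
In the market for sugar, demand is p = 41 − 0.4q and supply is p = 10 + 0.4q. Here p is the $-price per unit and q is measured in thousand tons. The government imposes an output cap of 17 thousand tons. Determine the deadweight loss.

Competitive equilibrium: 41 − 0.4q = 10 + 0.4q → q* = 38.75, p* = 25.5.
At q = 17: demand price = 41 − 0.4·17 = 34.2; supply price = 10 + 0.4·17 = 16.8.
Δq = 38.75 − 17 = 21.75; wedge = 34.2 − 16.8 = 17.4.
Welfare loss = ½ × 21.75 × 17.4 = $189.225 thousand.

$189.225 thousand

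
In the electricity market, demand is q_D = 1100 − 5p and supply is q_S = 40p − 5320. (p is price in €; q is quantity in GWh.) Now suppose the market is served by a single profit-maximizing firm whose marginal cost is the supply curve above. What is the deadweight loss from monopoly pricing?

In inverse form: demand p = 220 − 0.2q, supply p = 133 + 0.025q.
Competitive equilibrium: 220 − 0.2q = 133 + 0.025q → q* = 386.66667, p* = 142.66667.
Marginal revenue: MR = 220 − 0.4q. Set MR = MC: 220 − 0.4q = 133 + 0.025q → q_m = 204.70588.
Price p_m = 220 − 0.2·204.70588 = 179.05882; MC(q_m) = 133 + 0.025·204.70588 = 138.11765.
Competitive q* = 386.66667, so Δq = 181.96079; wedge = 179.05882 − 138.11765 = 40.94117.
DWL = ½ × 181.96079 × 40.94117 = €3724.84.

€3724.84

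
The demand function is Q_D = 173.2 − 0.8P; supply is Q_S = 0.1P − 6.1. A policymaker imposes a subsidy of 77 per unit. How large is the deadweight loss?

In inverse form: demand P = 216.5 − 1.25Q, supply P = 61 + 10Q.
Competitive equilibrium: 216.5 − 1.25Q = 61 + 10Q → Q* = 13.8222, P* = 199.2222.
The subsidy lowers effective supply by 77: P = 10Q − 16.
New quantity: 216.5 − 1.25Q = 10Q − 16 → Q' = 20.6667.
Overproduction ΔQ = 20.6667 − 13.8222 = 6.8445; wedge = subsidy = 77.
The triangle = ½ × 6.8445 × 77 = 263.51.

263.51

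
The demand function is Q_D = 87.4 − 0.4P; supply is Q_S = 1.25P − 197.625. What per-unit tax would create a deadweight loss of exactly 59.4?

19.8

In inverse form: demand P = 218.5 − 2.5Q, supply P = 158.1 + 0.8Q.
Competitive equilibrium: 218.5 − 2.5Q = 158.1 + 0.8Q → Q* = 18.303, P* = 172.7424.
A tax t gives ΔQ = t/3.3 and wedge t, so DWL = t²/6.6.
t²/6.6 = 59.4 → t² = 392.04 → t = 19.8.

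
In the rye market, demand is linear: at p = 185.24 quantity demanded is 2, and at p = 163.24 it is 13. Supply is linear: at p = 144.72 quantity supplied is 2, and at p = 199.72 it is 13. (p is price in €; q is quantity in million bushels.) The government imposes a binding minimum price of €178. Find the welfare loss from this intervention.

€16.46 million

Demand slope = (163.24 − 185.24)/(13 − 2) = −2, so p = 189.24 − 2q.
Supply slope = (199.72 − 144.72)/(13 − 2) = 5, so p = 134.72 + 5q.
Competitive equilibrium: 189.24 − 2q = 134.72 + 5q → q* = 7.7886, p* = 173.6629.
At the floor p = 178, quantity demanded = (189.24 − 178)/2 = 5.62.
Sellers' marginal cost at q' = 5.62: 134.72 + 5·5.62 = 162.82.
Δq = 7.7886 − 5.62 = 2.1686; wedge = 178 − 162.82 = 15.18.
The triangle = ½ × 2.1686 × 15.18 = €16.46 million.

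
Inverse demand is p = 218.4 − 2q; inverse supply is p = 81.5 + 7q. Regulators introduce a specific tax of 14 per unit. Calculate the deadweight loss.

10.89

Competitive equilibrium: 218.4 − 2q = 81.5 + 7q → q* = 15.2111, p* = 187.9778.
With the tax, the buyer price exceeds the seller price by 14: (218.4 − 2q) − (81.5 + 7q) = 14 → q' = 13.6556.
Δq = 15.2111 − 13.6556 = 1.5555; the wedge equals the tax, 14.
Welfare loss = ½ × 1.5555 × 14 = 10.89.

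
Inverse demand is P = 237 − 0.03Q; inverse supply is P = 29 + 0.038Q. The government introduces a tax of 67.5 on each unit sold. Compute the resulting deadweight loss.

33501.84

Competitive equilibrium: 237 − 0.03Q = 29 + 0.038Q → Q* = 3058.8235, P* = 145.2353.
With the tax, the buyer price exceeds the seller price by 67.5: (237 − 0.03Q) − (29 + 0.038Q) = 67.5 → Q' = 2066.1765.
ΔQ = 3058.8235 − 2066.1765 = 992.647; the wedge equals the tax, 67.5.
Deadweight loss = ½ × 992.647 × 67.5 = 33501.84.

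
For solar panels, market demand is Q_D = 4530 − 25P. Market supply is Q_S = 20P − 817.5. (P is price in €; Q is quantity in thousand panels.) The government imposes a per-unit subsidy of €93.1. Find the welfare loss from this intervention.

€48153.39 thousand

In inverse form: demand P = 181.2 − 0.04Q, supply P = 40.875 + 0.05Q.
Competitive equilibrium: 181.2 − 0.04Q = 40.875 + 0.05Q → Q* = 1559.1667, P* = 118.8333.
The subsidy lowers effective supply by 93.1: P = 0.05Q − 52.225.
New quantity: 181.2 − 0.04Q = 0.05Q − 52.225 → Q' = 2593.6111.
Overproduction ΔQ = 2593.6111 − 1559.1667 = 1034.4444; wedge = subsidy = 93.1.
Deadweight loss = ½ × 1034.4444 × 93.1 = €48153.39 thousand.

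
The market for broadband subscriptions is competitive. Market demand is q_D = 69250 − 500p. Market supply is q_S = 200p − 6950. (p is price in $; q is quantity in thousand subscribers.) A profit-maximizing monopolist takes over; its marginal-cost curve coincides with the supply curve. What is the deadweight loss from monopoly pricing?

In inverse form: demand p = 138.5 − 0.002q, supply p = 34.75 + 0.005q.
Competitive equilibrium: 138.5 − 0.002q = 34.75 + 0.005q → q* = 14821.42857, p* = 108.85714.
Marginal revenue: MR = 138.5 − 0.004q. Set MR = MC: 138.5 − 0.004q = 34.75 + 0.005q → q_m = 11527.77778.
Price p_m = 138.5 − 0.002·11527.77778 = 115.44444; MC(q_m) = 34.75 + 0.005·11527.77778 = 92.38889.
Competitive q* = 14821.42857, so Δq = 3293.65079; wedge = 115.44444 − 92.38889 = 23.05555.
Deadweight loss = ½ × 3293.65079 × 23.05555 = $37968.47 thousand.

$37968.47 thousand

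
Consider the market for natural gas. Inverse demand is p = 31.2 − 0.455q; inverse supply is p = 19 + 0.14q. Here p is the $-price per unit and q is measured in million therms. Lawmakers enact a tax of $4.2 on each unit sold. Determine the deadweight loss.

Competitive equilibrium: 31.2 − 0.455q = 19 + 0.14q → q* = 20.5042, p* = 21.8706.
With the tax, the buyer price exceeds the seller price by 4.2: (31.2 − 0.455q) − (19 + 0.14q) = 4.2 → q' = 13.4454.
Δq = 20.5042 − 13.4454 = 7.0588; the wedge equals the tax, 4.2.
DWL = ½ × 7.0588 × 4.2 = $14.82 million.

$14.82 million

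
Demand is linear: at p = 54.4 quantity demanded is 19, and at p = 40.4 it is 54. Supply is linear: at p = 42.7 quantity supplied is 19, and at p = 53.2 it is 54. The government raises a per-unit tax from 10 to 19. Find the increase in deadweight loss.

186.43

Demand slope = (40.4 − 54.4)/(54 − 19) = −0.4, so p = 62 − 0.4q.
Supply slope = (53.2 − 42.7)/(54 − 19) = 0.3, so p = 37 + 0.3q.
Competitive equilibrium: 62 − 0.4q = 37 + 0.3q → q* = 35.7143, p* = 47.7143.
For a per-unit tax t: Δq = t/0.7, so DWL = ½·t·(t/0.7) = t²/1.4.
At t = 10: DWL = 71.429. At t = 19: DWL = 257.857.
Increase = 257.857 − 71.429 = 186.43.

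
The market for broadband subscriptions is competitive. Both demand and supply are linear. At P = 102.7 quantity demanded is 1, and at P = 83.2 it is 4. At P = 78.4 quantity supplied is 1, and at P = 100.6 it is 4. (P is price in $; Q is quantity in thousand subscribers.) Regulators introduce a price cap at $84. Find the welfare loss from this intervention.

$6.83 thousand

Demand slope = (83.2 − 102.7)/(4 − 1) = −6.5, so P = 109.2 − 6.5Q.
Supply slope = (100.6 − 78.4)/(4 − 1) = 7.4, so P = 71 + 7.4Q.
Competitive equilibrium: 109.2 − 6.5Q = 71 + 7.4Q → Q* = 2.7482, P* = 91.3367.
At the ceiling P = 84, quantity supplied = (84 − 71)/7.4 = 1.7568.
Willingness to pay at Q' = 1.7568: 109.2 − 6.5·1.7568 = 97.7808.
ΔQ = 2.7482 − 1.7568 = 0.9914; wedge = 97.7808 − 84 = 13.7808.
Welfare loss = ½ × 0.9914 × 13.7808 = $6.83 thousand.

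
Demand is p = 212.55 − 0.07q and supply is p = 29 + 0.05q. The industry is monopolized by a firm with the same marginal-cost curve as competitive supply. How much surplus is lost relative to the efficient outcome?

Competitive equilibrium: 212.55 − 0.07q = 29 + 0.05q → q* = 1529.58333, p* = 105.47917.
Marginal revenue: MR = 212.55 − 0.14q. Set MR = MC: 212.55 − 0.14q = 29 + 0.05q → q_m = 966.05263.
Price p_m = 212.55 − 0.07·966.05263 = 144.92632; MC(q_m) = 29 + 0.05·966.05263 = 77.30263.
Competitive q* = 1529.58333, so Δq = 563.5307; wedge = 144.92632 − 77.30263 = 67.62369.
Deadweight loss = ½ × 563.5307 × 67.62369 = 19054.01.

19054.01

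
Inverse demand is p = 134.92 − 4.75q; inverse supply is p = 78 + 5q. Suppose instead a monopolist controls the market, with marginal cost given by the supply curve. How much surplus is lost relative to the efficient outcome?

Competitive equilibrium: 134.92 − 4.75q = 78 + 5q → q* = 5.8379, p* = 107.1897.
Marginal revenue: MR = 134.92 − 9.5q. Set MR = MC: 134.92 − 9.5q = 78 + 5q → q_m = 3.9255.
Price p_m = 134.92 − 4.75·3.9255 = 116.2739; MC(q_m) = 78 + 5·3.9255 = 97.6275.
Competitive q* = 5.8379, so Δq = 1.9124; wedge = 116.2739 − 97.6275 = 18.6464.
Welfare loss = ½ × 1.9124 × 18.6464 = 17.83.

17.83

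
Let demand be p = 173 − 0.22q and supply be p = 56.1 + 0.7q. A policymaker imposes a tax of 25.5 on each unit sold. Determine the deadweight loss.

Competitive equilibrium: 173 − 0.22q = 56.1 + 0.7q → q* = 127.0652, p* = 145.0457.
With the tax, the buyer price exceeds the seller price by 25.5: (173 − 0.22q) − (56.1 + 0.7q) = 25.5 → q' = 99.3478.
Δq = 127.0652 − 99.3478 = 27.7174; the wedge equals the tax, 25.5.
DWL = ½ × 27.7174 × 25.5 = 353.40.

353.40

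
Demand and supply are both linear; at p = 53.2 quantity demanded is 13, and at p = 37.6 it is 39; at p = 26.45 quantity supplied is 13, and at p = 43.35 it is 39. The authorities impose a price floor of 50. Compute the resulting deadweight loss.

161.34

Demand slope = (37.6 − 53.2)/(39 − 13) = −0.6, so p = 61 − 0.6q.
Supply slope = (43.35 − 26.45)/(39 − 13) = 0.65, so p = 18 + 0.65q.
Competitive equilibrium: 61 − 0.6q = 18 + 0.65q → q* = 34.4, p* = 40.36.
At the floor p = 50, quantity demanded = (61 − 50)/0.6 = 18.3333.
Sellers' marginal cost at q' = 18.3333: 18 + 0.65·18.3333 = 29.9166.
Δq = 34.4 − 18.3333 = 16.0667; wedge = 50 − 29.9166 = 20.0834.
DWL = ½ × 16.0667 × 20.0834 = 161.34.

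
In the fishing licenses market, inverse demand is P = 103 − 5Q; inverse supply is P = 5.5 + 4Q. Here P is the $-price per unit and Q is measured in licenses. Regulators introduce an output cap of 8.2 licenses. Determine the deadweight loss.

$31.205

Competitive equilibrium: 103 − 5Q = 5.5 + 4Q → Q* = 10.8333, P* = 48.8333.
At Q = 8.2: demand price = 103 − 5·8.2 = 62; supply price = 5.5 + 4·8.2 = 38.3.
ΔQ = 10.8333 − 8.2 = 2.6333; wedge = 62 − 38.3 = 23.7.
The triangle = ½ × 2.6333 × 23.7 = $31.205.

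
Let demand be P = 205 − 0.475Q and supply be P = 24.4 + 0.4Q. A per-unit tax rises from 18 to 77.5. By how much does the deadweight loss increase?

Competitive equilibrium: 205 − 0.475Q = 24.4 + 0.4Q → Q* = 206.4, P* = 106.96.
For a per-unit tax t: ΔQ = t/0.875, so DWL = ½·t·(t/0.875) = t²/1.75.
At t = 18: DWL = 185.143. At t = 77.5: DWL = 3432.143.
Increase = 3432.143 − 185.143 = 3247.

3247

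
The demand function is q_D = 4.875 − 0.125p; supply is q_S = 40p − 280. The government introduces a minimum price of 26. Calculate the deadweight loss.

In inverse form: demand p = 39 − 8q, supply p = 7 + 0.025q.
Competitive equilibrium: 39 − 8q = 7 + 0.025q → q* = 3.9875, p* = 7.0997.
At the floor p = 26, quantity demanded = (39 − 26)/8 = 1.625.
Sellers' marginal cost at q' = 1.625: 7 + 0.025·1.625 = 7.0406.
Δq = 3.9875 − 1.625 = 2.3625; wedge = 26 − 7.0406 = 18.9594.
Welfare loss = ½ × 2.3625 × 18.9594 = 22.40.

22.40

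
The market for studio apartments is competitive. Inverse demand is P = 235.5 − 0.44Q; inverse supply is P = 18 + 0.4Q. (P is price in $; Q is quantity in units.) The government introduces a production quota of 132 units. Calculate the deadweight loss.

$6766.56

Competitive equilibrium: 235.5 − 0.44Q = 18 + 0.4Q → Q* = 258.9286, P* = 121.5714.
At Q = 132: demand price = 235.5 − 0.44·132 = 177.42; supply price = 18 + 0.4·132 = 70.8.
ΔQ = 258.9286 − 132 = 126.9286; wedge = 177.42 − 70.8 = 106.62.
Welfare loss = ½ × 126.9286 × 106.62 = $6766.56.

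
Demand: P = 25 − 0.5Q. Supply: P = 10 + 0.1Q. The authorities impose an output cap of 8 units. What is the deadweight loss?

86.70

Competitive equilibrium: 25 − 0.5Q = 10 + 0.1Q → Q* = 25, P* = 12.5.
At Q = 8: demand price = 25 − 0.5·8 = 21; supply price = 10 + 0.1·8 = 10.8.
ΔQ = 25 − 8 = 17; wedge = 21 − 10.8 = 10.2.
Welfare loss = ½ × 17 × 10.2 = 86.70.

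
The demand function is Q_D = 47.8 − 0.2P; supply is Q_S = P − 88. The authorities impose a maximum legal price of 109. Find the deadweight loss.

In inverse form: demand P = 239 − 5Q, supply P = 88 + Q.
Competitive equilibrium: 239 − 5Q = 88 + Q → Q* = 25.1667, P* = 113.1667.
At the ceiling P = 109, quantity supplied = (109 − 88)/1 = 21.
Willingness to pay at Q' = 21: 239 − 5·21 = 134.
ΔQ = 25.1667 − 21 = 4.1667; wedge = 134 − 109 = 25.
DWL = ½ × 4.1667 × 25 = 52.08.

52.08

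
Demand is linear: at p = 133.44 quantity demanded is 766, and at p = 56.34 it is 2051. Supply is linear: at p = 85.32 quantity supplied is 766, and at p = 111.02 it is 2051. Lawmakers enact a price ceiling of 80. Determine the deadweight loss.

30102.25

Demand slope = (56.34 − 133.44)/(2051 − 766) = −0.06, so p = 179.4 − 0.06q.
Supply slope = (111.02 − 85.32)/(2051 − 766) = 0.02, so p = 70 + 0.02q.
Competitive equilibrium: 179.4 − 0.06q = 70 + 0.02q → q* = 1367.5, p* = 97.35.
At the ceiling p = 80, quantity supplied = (80 − 70)/0.02 = 500.
Willingness to pay at q' = 500: 179.4 − 0.06·500 = 149.4.
Δq = 1367.5 − 500 = 867.5; wedge = 149.4 − 80 = 69.4.
Welfare loss = ½ × 867.5 × 69.4 = 30102.25.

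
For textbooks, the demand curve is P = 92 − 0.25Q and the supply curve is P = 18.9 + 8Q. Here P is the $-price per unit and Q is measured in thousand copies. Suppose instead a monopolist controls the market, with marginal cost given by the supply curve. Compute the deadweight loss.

Competitive equilibrium: 92 − 0.25Q = 18.9 + 8Q → Q* = 8.8606, P* = 89.7848.
Marginal revenue: MR = 92 − 0.5Q. Set MR = MC: 92 − 0.5Q = 18.9 + 8Q → Q_m = 8.6.
Price P_m = 92 − 0.25·8.6 = 89.85; MC(Q_m) = 18.9 + 8·8.6 = 87.7.
Competitive Q* = 8.8606, so ΔQ = 0.2606; wedge = 89.85 − 87.7 = 2.15.
DWL = ½ × 0.2606 × 2.15 = $0.28 thousand.

$0.28 thousand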